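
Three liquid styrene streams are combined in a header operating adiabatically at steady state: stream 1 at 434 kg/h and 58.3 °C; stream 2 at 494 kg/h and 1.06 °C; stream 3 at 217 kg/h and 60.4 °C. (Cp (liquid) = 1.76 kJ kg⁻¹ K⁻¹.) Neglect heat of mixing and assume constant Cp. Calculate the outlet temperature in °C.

Energy balance with Q = 0: Σ ṁᵢCp,ᵢ(T_out − Tᵢ) = 0
Σ ṁᵢCp,ᵢTᵢ = 434×1.76×58.3 + 494×1.76×1.06 + 217×1.76×60.4 = 68521
Σ ṁᵢCp,ᵢ = 434×1.76 + 494×1.76 + 217×1.76 = 2015.2
T_out = 68521 / 2015.2 = 34.002 °C

T_out = 34.0 °C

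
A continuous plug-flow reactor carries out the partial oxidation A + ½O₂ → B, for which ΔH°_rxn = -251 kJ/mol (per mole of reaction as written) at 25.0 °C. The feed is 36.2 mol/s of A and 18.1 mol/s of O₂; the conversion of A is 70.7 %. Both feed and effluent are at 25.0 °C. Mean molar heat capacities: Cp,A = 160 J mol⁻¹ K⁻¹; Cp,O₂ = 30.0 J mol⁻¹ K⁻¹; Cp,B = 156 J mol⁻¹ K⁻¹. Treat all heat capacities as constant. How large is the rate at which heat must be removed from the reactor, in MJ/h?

Q_out = 23100 MJ/h

Extent of reaction ξ = 0.707 × 36.2 = 25.593 mol/s
Reaction term: ξ·ΔH°_rxn = 25.593 × -251 = -6423.9 kJ/s
Q = ΔH = -6423.9 kJ/s = -6423.9 kW
Heat removed = 23126 MJ/h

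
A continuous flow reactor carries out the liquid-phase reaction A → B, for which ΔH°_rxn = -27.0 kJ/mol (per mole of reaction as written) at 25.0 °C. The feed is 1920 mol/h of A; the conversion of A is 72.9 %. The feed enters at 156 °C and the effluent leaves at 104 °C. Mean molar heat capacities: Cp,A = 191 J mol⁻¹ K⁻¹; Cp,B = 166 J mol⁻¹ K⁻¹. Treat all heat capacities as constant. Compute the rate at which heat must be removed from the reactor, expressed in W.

Q_out = 16600 W

Extent of reaction ξ = 0.729 × 1920 = 1399.7 mol/h
Reaction term: ξ·ΔH°_rxn = 1399.7 × -27.0 = -37791 kJ/h
Sensible, feed 156→25 °C: -48040 kJ/h
Outlet flows (mol/h): A 520.32, B 1399.7
Sensible, products 25→104 °C: 26207 kJ/h
Q = ΔH = -59625 kJ/h = -16.563 kW
Heat removed = 16563 W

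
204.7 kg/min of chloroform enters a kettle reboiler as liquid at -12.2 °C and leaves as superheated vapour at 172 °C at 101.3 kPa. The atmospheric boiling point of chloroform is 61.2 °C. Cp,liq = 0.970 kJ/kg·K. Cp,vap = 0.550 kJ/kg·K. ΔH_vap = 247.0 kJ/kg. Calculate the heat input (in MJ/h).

Q = 4660 MJ/h

liquid -12.2→61.2 °C: 71.198 kJ/kg
vaporisation at 61.2 °C: 247 kJ/kg
vapour 61.2→172 °C: 60.94 kJ/kg
Δh = 71.198 + 247 + 60.94 = 379.14 kJ/kg
Q = ṁ·Δh = 204.7 kg/min × 379.14 kJ/kg = 77610 kJ/min
|Q| = 1293.5 kW = 4656.6 MJ/h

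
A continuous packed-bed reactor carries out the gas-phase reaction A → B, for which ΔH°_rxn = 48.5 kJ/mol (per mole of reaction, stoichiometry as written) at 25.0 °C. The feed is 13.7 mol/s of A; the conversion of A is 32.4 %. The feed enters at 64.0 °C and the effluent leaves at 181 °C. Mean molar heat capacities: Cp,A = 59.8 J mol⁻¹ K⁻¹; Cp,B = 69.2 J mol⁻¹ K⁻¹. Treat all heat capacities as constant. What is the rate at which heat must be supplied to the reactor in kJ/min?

Extent of reaction ξ = 0.324 × 13.7 = 4.4388 mol/s
Reaction term: ξ·ΔH°_rxn = 4.4388 × 48.5 = 215.28 kJ/s
Sensible, feed 64.0→25 °C: -31.951 kJ/s
Outlet flows (mol/s): A 9.2612, B 4.4388
Sensible, products 25→181 °C: 134.31 kJ/s
Q = ΔH = 317.64 kJ/s = 317.64 kW
Heat supplied = 19059 kJ/min

Q_in = 19100 kJ/min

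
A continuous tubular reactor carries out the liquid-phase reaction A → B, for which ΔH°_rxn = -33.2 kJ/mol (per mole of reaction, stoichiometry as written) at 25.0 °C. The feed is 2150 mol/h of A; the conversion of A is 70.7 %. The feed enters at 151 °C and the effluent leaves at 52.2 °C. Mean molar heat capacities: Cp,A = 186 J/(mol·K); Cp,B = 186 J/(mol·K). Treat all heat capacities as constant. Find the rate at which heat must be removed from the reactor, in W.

Extent of reaction ξ = 0.707 × 2150 = 1520 mol/h
Reaction term: ξ·ΔH°_rxn = 1520 × -33.2 = -50466 kJ/h
Sensible, feed 151→25 °C: -50387 kJ/h
Outlet flows (mol/h): A 629.95, B 1520
Sensible, products 25→52.2 °C: 10877 kJ/h
Q = ΔH = -89976 kJ/h = -24.993 kW
Heat removed = 24993 W

Q_out = 25000 W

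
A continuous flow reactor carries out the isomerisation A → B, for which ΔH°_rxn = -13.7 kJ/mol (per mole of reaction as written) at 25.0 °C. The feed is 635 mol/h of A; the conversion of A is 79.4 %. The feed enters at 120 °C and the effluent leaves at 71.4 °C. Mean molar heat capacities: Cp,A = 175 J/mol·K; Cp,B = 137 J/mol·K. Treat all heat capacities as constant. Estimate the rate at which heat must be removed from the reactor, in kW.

Q_out = 3.67 kW

Extent of reaction ξ = 0.794 × 635 = 504.19 mol/h
Reaction term: ξ·ΔH°_rxn = 504.19 × -13.7 = -6907.4 kJ/h
Sensible, feed 120→25 °C: -10557 kJ/h
Outlet flows (mol/h): A 130.81, B 504.19
Sensible, products 25→71.4 °C: 4267.2 kJ/h
Q = ΔH = -13197 kJ/h = -3.6659 kW
Heat removed = 3.6659 kW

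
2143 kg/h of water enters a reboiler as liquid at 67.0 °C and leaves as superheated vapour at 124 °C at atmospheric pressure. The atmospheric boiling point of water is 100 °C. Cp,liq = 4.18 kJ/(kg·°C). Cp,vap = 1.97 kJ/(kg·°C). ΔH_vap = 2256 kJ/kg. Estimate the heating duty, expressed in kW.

liquid 67.0→100 °C: 137.94 kJ/kg
vaporisation at 100 °C: 2256 kJ/kg
vapour 100→124 °C: 47.28 kJ/kg
Δh = 137.94 + 2256 + 47.28 = 2441.2 kJ/kg
Q = ṁ·Δh = 2143 kg/h × 2441.2 kJ/kg = 5.2315e+06 kJ/h
|Q| = 1453.2 kW

Q = 1450 kW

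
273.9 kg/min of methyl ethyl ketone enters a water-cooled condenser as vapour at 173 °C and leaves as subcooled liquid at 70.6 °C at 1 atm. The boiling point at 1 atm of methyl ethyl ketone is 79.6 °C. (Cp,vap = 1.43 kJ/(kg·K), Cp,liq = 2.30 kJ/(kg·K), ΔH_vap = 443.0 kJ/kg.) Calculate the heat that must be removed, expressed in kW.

vapour 173→79.6 °C: -133.56 kJ/kg
condensation at 79.6 °C: -443 kJ/kg
liquid 79.6→70.6 °C: -20.7 kJ/kg
Δh = -133.56 + -443 + -20.7 = -597.26 kJ/kg
Q = ṁ·Δh = 273.9 kg/min × -597.26 kJ/kg = -163590 kJ/min
|Q| = 2726.5 kW

Q_c = 2730 kW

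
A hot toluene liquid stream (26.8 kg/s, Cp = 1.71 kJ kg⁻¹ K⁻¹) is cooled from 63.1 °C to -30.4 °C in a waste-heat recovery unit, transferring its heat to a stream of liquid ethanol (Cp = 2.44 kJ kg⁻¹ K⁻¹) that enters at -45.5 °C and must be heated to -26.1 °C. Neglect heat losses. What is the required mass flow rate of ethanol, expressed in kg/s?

Heat released by hot stream: Q = 26.8 × 1.71 × (63.1 − -30.4) = 4284.9 kJ/s
Energy balance on cold side (adiabatic exchanger): Q = ṁ_c·Cp_c·(T_c,out − T_c,in)
ṁ_c = 4284.9 / [2.44 × (-26.1 − -45.5)] = 90.521 kg/s

ṁ_c = 90.5 kg/s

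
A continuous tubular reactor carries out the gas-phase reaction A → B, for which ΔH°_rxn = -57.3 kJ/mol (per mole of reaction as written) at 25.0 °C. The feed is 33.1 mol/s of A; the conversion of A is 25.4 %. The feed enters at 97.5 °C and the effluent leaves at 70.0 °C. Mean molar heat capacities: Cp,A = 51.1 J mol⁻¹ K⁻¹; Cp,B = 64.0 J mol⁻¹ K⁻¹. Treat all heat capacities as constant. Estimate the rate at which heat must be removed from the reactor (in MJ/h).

Q_out = 1880 MJ/h

Extent of reaction ξ = 0.254 × 33.1 = 8.4074 mol/s
Reaction term: ξ·ΔH°_rxn = 8.4074 × -57.3 = -481.74 kJ/s
Sensible, feed 97.5→25 °C: -122.63 kJ/s
Outlet flows (mol/s): A 24.693, B 8.4074
Sensible, products 25→70.0 °C: 80.994 kJ/s
Q = ΔH = -523.38 kJ/s = -523.38 kW
Heat removed = 1884.2 MJ/h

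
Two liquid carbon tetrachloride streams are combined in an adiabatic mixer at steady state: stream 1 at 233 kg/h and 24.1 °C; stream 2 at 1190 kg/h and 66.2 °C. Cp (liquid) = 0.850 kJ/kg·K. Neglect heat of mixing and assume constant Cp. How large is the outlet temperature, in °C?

T_out = 59.3 °C

Energy balance with Q = 0: Σ ṁᵢCp,ᵢ(T_out − Tᵢ) = 0
T_out = Σ ṁᵢCp,ᵢTᵢ / Σ ṁᵢCp,ᵢ
      = 71734 / 1209.5 = 59.307 °C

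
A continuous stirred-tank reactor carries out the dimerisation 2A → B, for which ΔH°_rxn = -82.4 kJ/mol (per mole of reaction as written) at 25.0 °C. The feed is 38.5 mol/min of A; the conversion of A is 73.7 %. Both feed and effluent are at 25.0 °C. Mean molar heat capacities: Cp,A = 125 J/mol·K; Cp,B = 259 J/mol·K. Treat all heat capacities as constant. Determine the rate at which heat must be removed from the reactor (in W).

Extent of reaction ξ = 0.737 × 38.5 / 2 = 14.187 mol/min
Reaction term: ξ·ΔH°_rxn = 14.187 × -82.4 = -1169 kJ/min
Q = ΔH = -1169 kJ/min = -19.484 kW
Heat removed = 19484 W

Q_out = 19500 W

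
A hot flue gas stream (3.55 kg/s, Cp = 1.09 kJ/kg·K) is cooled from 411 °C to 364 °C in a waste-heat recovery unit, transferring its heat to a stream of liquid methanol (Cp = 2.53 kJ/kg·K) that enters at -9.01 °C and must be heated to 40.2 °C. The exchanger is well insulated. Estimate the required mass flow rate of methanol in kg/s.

Heat released by hot stream: Q = 3.55 × 1.09 × (411 − 364) = 181.87 kJ/s
Energy balance on cold side (adiabatic exchanger): Q = ṁ_c·Cp_c·(T_c,out − T_c,in)
ṁ_c = 181.87 / [2.53 × (40.2 − -9.01)] = 1.4608 kg/s

ṁ_c = 1.46 kg/s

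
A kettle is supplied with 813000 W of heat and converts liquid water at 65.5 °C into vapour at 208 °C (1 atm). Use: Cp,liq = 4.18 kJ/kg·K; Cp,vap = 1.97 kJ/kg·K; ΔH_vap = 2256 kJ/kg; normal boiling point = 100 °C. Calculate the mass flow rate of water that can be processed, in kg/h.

ṁ = 1120 kg/h

Δh = 4.18×(100−65.5) + 2256 + 1.97×(208−100) = 2613 kJ/kg
Q = 813000 W = 813 kJ/s = 2.9268e+06 kJ/h
ṁ = Q/Δh = 2.9268e+06 / 2613 = 1120.1 kg/h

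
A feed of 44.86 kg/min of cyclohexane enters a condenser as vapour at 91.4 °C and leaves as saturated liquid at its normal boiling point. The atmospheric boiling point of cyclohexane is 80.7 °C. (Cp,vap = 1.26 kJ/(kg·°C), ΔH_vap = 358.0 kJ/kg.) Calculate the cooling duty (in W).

Q_c = 278000 W

vapour 91.4→80.7 °C: -13.482 kJ/kg
condensation at 80.7 °C: -358 kJ/kg
Δh = -13.482 + -358 = -371.48 kJ/kg
Q = ṁ·Δh = 44.86 kg/min × -371.48 kJ/kg = -16665 kJ/min
|Q| = 277.74 kW = 277740 W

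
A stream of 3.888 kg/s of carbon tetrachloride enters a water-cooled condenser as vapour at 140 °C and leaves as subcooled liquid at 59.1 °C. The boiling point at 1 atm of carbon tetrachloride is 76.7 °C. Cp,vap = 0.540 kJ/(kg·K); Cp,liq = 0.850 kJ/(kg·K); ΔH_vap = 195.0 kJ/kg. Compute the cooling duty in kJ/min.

vapour 140→76.7 °C: -34.182 kJ/kg
condensation at 76.7 °C: -195 kJ/kg
liquid 76.7→59.1 °C: -14.96 kJ/kg
Δh = -34.182 + -195 + -14.96 = -244.14 kJ/kg
Q = ṁ·Δh = 3.888 kg/s × -244.14 kJ/kg = -949.22 kJ/s
|Q| = 949.22 kW = 56953 kJ/min

Q_c = 57000 kJ/min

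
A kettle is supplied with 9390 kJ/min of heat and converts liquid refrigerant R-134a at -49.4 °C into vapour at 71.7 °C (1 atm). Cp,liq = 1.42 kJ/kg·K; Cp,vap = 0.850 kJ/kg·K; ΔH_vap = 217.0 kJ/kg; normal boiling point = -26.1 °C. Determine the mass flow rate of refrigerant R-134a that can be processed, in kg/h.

Δh = 1.42×(-26.1−-49.4) + 217.0 + 0.850×(71.7−-26.1) = 333.22 kJ/kg
Q = 9390 kJ/min = 156.5 kJ/s = 563400 kJ/h
ṁ = Q/Δh = 563400 / 333.22 = 1690.8 kg/h

ṁ = 1690 kg/h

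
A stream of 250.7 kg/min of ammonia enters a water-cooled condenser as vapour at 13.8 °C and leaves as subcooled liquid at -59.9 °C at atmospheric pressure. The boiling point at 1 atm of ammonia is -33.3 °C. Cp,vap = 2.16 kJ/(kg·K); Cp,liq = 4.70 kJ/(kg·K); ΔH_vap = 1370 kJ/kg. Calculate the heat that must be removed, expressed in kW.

Q_c = 6670 kW

vapour 13.8→-33.3 °C: -101.74 kJ/kg
condensation at -33.3 °C: -1370 kJ/kg
liquid -33.3→-59.9 °C: -125.02 kJ/kg
Δh = -101.74 + -1370 + -125.02 = -1596.8 kJ/kg
Q = ṁ·Δh = 250.7 kg/min × -1596.8 kJ/kg = -400310 kJ/min
|Q| = 6671.8 kW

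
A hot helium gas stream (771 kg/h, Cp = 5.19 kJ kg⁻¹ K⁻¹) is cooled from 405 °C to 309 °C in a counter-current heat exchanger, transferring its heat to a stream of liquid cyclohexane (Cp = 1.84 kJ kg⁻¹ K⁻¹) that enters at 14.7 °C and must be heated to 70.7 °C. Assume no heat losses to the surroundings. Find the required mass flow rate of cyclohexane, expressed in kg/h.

ṁ_c = 3730 kg/h

Heat released by hot stream: Q = 771 × 5.19 × (405 − 309) = 384140 kJ/h
Energy balance on cold side (adiabatic exchanger): Q = ṁ_c·Cp_c·(T_c,out − T_c,in)
ṁ_c = 384140 / [1.84 × (70.7 − 14.7)] = 3728.1 kg/h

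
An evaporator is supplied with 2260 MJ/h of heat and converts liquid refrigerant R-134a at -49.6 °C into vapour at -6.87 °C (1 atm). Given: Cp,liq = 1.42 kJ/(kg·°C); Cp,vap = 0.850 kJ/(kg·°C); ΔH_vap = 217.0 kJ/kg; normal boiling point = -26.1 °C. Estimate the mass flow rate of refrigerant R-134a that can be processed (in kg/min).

ṁ = 141 kg/min

Δh = 1.42×(-26.1−-49.6) + 217.0 + 0.850×(-6.87−-26.1) = 266.72 kJ/kg
Q = 2260 MJ/h = 627.78 kJ/s = 37667 kJ/min
ṁ = Q/Δh = 37667 / 266.72 = 141.22 kg/min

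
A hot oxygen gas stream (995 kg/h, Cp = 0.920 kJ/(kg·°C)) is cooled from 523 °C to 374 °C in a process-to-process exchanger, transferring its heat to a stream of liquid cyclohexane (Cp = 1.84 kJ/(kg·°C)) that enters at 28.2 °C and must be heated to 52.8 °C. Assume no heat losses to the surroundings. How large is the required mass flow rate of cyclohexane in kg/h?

ṁ_c = 3010 kg/h

Heat released by hot stream: Q = 995 × 0.920 × (523 − 374) = 136390 kJ/h
Energy balance on cold side (adiabatic exchanger): Q = ṁ_c·Cp_c·(T_c,out − T_c,in)
ṁ_c = 136390 / [1.84 × (52.8 − 28.2)] = 3013.3 kg/h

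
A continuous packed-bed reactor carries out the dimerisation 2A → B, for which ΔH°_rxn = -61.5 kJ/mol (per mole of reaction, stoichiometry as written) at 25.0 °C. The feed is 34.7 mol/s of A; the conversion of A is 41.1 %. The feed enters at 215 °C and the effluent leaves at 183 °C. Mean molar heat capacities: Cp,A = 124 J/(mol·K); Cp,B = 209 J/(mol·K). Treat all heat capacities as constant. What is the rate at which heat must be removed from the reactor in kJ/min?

Extent of reaction ξ = 0.411 × 34.7 / 2 = 7.1309 mol/s
Reaction term: ξ·ΔH°_rxn = 7.1309 × -61.5 = -438.55 kJ/s
Sensible, feed 215→25 °C: -817.53 kJ/s
Outlet flows (mol/s): A 20.438, B 7.1309
Sensible, products 25→183 °C: 635.9 kJ/s
Q = ΔH = -620.18 kJ/s = -620.18 kW
Heat removed = 37211 kJ/min

Q_out = 37200 kJ/min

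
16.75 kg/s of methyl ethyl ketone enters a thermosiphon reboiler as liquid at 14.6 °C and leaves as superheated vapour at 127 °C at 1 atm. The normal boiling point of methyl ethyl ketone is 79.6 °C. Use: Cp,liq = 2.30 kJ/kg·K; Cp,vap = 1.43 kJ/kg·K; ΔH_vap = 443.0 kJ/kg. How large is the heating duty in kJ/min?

Q = 664000 kJ/min

liquid 14.6→79.6 °C: 149.5 kJ/kg
vaporisation at 79.6 °C: 443 kJ/kg
vapour 79.6→127 °C: 67.782 kJ/kg
Δh = 149.5 + 443 + 67.782 = 660.28 kJ/kg
Q = ṁ·Δh = 16.75 kg/s × 660.28 kJ/kg = 11060 kJ/s
|Q| = 11060 kW = 663580 kJ/min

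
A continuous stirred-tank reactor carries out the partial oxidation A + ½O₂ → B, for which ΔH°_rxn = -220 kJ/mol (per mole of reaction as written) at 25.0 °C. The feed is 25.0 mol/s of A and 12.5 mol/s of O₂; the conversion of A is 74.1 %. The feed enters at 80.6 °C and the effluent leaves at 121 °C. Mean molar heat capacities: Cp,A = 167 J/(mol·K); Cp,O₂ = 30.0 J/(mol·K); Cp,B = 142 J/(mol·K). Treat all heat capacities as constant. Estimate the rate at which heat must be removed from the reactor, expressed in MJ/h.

Q_out = 14300 MJ/h

Extent of reaction ξ = 0.741 × 25.0 = 18.525 mol/s
Reaction term: ξ·ΔH°_rxn = 18.525 × -220 = -4075.5 kJ/s
Sensible, feed 80.6→25 °C: -252.98 kJ/s
Outlet flows (mol/s): A 6.475, O₂ 3.2375, B 18.525
Sensible, products 25→121 °C: 365.66 kJ/s
Q = ΔH = -3962.8 kJ/s = -3962.8 kW
Heat removed = 14266 MJ/h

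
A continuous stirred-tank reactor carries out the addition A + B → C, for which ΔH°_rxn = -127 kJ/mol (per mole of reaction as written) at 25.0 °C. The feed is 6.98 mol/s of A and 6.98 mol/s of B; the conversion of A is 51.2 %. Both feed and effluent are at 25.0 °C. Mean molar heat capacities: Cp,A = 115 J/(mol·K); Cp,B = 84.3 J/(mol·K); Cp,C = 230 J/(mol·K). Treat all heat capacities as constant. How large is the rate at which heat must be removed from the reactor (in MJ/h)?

Q_out = 1630 MJ/h

Extent of reaction ξ = 0.512 × 6.98 = 3.5738 mol/s
Reaction term: ξ·ΔH°_rxn = 3.5738 × -127 = -453.87 kJ/s
Q = ΔH = -453.87 kJ/s = -453.87 kW
Heat removed = 1633.9 MJ/h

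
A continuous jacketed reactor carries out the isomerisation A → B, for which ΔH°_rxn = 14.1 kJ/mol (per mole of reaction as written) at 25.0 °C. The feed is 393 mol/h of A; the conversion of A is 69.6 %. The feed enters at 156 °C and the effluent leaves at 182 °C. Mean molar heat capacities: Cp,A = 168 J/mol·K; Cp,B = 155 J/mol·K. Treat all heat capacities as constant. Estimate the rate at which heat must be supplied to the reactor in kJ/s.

Extent of reaction ξ = 0.696 × 393 = 273.53 mol/h
Reaction term: ξ·ΔH°_rxn = 273.53 × 14.1 = 3856.7 kJ/h
Sensible, feed 156→25 °C: -8649.1 kJ/h
Outlet flows (mol/h): A 119.47, B 273.53
Sensible, products 25→182 °C: 9807.5 kJ/h
Q = ΔH = 5015.1 kJ/h = 1.3931 kW
Heat supplied = 1.3931 kJ/s

Q_in = 1.39 kJ/s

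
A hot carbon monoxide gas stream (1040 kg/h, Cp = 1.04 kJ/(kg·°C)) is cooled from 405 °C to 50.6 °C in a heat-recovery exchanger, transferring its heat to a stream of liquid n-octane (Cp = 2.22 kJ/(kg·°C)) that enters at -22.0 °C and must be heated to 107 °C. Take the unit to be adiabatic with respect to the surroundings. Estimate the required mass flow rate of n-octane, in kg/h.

Heat released by hot stream: Q = 1040 × 1.04 × (405 − 50.6) = 383320 kJ/h
Energy balance on cold side (adiabatic exchanger): Q = ṁ_c·Cp_c·(T_c,out − T_c,in)
ṁ_c = 383320 / [2.22 × (107 − -22.0)] = 1338.5 kg/h

ṁ_c = 1340 kg/h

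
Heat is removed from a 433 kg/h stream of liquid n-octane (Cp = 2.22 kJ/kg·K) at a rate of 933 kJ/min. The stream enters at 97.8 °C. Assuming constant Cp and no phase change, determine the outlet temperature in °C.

Q = 933 kJ/min = 55980 kJ/h
ΔT = Q/(ṁ·Cp) = 55980/(433×2.22) = 58.236 K
T_out = 97.8 − 58.236 = 39.564 °C

T_out = 39.6 °C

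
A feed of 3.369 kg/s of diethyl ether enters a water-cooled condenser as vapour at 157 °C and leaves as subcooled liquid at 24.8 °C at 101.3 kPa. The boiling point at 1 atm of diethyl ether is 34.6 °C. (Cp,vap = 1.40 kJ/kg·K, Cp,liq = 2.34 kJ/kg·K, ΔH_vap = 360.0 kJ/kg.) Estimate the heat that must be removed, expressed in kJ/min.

Q_c = 112000 kJ/min

vapour 157→34.6 °C: -171.36 kJ/kg
condensation at 34.6 °C: -360 kJ/kg
liquid 34.6→24.8 °C: -22.932 kJ/kg
Δh = -171.36 + -360 + -22.932 = -554.29 kJ/kg
Q = ṁ·Δh = 3.369 kg/s × -554.29 kJ/kg = -1867.4 kJ/s
|Q| = 1867.4 kW = 112040 kJ/min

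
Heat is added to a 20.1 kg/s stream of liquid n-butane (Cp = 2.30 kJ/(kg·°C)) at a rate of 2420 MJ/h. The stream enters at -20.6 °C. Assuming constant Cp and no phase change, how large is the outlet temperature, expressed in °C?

Q = 2420 MJ/h = 672.22 kJ/s
ΔT = Q/(ṁ·Cp) = 672.22/(20.1×2.30) = 14.541 K
T_out = -20.6 + 14.541 = -6.0592 °C

T_out = -6.06 °C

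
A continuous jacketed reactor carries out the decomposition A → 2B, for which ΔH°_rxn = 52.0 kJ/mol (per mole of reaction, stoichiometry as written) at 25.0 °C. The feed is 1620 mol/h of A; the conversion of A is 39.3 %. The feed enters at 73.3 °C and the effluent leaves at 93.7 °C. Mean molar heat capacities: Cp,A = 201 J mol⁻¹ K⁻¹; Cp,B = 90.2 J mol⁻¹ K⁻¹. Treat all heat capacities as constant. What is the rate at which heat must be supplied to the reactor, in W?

Q_in = 10800 W

Extent of reaction ξ = 0.393 × 1620 = 636.66 mol/h
Reaction term: ξ·ΔH°_rxn = 636.66 × 52.0 = 33106 kJ/h
Sensible, feed 73.3→25 °C: -15727 kJ/h
Outlet flows (mol/h): A 983.34, B 1273.3
Sensible, products 25→93.7 °C: 21469 kJ/h
Q = ΔH = 38848 kJ/h = 10.791 kW
Heat supplied = 10791 W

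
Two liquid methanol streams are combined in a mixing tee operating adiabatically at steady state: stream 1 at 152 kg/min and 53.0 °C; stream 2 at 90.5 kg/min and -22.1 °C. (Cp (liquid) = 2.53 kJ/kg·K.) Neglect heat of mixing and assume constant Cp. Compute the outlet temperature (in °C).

No heat crosses the boundary, so H_out = H_in.
Σ ṁᵢCp,ᵢTᵢ = 152×2.53×53.0 + 90.5×2.53×-22.1 = 15322
Σ ṁᵢCp,ᵢ = 152×2.53 + 90.5×2.53 = 613.52
T_out = 15322 / 613.52 = 24.973 °C

T_out = 25.0 °C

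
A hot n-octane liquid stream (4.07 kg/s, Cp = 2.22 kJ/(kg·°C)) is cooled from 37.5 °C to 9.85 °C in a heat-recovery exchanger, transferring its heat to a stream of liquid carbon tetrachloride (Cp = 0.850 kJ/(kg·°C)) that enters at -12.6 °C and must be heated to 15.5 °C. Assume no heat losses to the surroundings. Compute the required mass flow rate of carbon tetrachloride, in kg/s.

Heat released by hot stream: Q = 4.07 × 2.22 × (37.5 − 9.85) = 249.83 kJ/s
Energy balance on cold side (adiabatic exchanger): Q = ṁ_c·Cp_c·(T_c,out − T_c,in)
ṁ_c = 249.83 / [0.850 × (15.5 − -12.6)] = 10.46 kg/s

ṁ_c = 10.5 kg/s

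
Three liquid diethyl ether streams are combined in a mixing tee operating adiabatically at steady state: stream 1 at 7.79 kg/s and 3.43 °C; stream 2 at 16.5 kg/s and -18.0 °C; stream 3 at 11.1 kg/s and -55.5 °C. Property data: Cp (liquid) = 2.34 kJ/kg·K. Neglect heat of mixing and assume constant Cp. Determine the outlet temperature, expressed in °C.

Adiabatic, steady state ⇒ Σ ṁᵢCp,ᵢ(T_out − Tᵢ) = 0
T_out = Σ ṁᵢCp,ᵢTᵢ / Σ ṁᵢCp,ᵢ
      = -2074 / 82.813 = -25.045 °C

T_out = -25.0 °C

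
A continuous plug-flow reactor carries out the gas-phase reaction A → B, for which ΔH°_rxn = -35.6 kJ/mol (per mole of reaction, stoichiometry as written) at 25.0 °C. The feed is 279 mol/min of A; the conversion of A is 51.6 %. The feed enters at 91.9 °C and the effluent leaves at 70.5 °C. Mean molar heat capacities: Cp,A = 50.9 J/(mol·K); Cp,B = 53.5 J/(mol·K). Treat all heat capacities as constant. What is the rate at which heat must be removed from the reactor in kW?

Extent of reaction ξ = 0.516 × 279 = 143.96 mol/min
Reaction term: ξ·ΔH°_rxn = 143.96 × -35.6 = -5125.1 kJ/min
Sensible, feed 91.9→25 °C: -950.05 kJ/min
Outlet flows (mol/min): A 135.04, B 143.96
Sensible, products 25→70.5 °C: 663.18 kJ/min
Q = ΔH = -5412 kJ/min = -90.2 kW
Heat removed = 90.2 kW

Q_out = 90.2 kW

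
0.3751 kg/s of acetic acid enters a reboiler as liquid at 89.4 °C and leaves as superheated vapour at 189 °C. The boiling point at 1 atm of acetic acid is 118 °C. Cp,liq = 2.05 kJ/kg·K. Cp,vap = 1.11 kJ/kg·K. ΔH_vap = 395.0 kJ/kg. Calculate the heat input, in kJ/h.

liquid 89.4→118 °C: 58.63 kJ/kg
vaporisation at 118 °C: 395 kJ/kg
vapour 118→189 °C: 78.81 kJ/kg
Δh = 58.63 + 395 + 78.81 = 532.44 kJ/kg
Q = ṁ·Δh = 0.3751 kg/s × 532.44 kJ/kg = 199.72 kJ/s
|Q| = 199.72 kW = 718990 kJ/h

Q = 719000 kJ/h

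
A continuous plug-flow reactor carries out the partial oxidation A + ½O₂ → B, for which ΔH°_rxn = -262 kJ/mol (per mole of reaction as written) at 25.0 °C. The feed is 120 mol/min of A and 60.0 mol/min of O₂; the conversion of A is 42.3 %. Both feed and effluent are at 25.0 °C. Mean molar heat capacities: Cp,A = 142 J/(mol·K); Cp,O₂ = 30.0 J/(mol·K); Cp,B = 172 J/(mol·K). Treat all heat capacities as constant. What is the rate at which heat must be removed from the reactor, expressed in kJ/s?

Extent of reaction ξ = 0.423 × 120 = 50.76 mol/min
Reaction term: ξ·ΔH°_rxn = 50.76 × -262 = -13299 kJ/min
Q = ΔH = -13299 kJ/min = -221.65 kW
Heat removed = 221.65 kJ/s

Q_out = 222 kJ/s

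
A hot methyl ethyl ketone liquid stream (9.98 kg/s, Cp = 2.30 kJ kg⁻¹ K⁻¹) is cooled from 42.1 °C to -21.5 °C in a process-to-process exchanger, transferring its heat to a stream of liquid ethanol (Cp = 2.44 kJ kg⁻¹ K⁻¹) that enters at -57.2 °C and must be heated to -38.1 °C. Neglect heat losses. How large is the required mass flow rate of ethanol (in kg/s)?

ṁ_c = 31.3 kg/s

Heat released by hot stream: Q = 9.98 × 2.30 × (42.1 − -21.5) = 1459.9 kJ/s
Energy balance on cold side (adiabatic exchanger): Q = ṁ_c·Cp_c·(T_c,out − T_c,in)
ṁ_c = 1459.9 / [2.44 × (-38.1 − -57.2)] = 31.325 kg/s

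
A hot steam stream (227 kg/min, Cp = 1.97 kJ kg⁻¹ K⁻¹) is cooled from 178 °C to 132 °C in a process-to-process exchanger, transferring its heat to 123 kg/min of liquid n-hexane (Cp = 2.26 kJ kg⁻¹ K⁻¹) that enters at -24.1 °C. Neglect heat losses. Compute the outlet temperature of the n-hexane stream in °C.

T_c,out = 49.9 °C

Heat released by hot stream: Q = 227 × 1.97 × (178 − 132) = 20571 kJ/min
Energy balance on cold side (adiabatic exchanger): Q = ṁ_c·Cp_c·(T_c,out − T_c,in)
T_c,out = -24.1 + 20571/(123 × 2.26) = 49.901 °C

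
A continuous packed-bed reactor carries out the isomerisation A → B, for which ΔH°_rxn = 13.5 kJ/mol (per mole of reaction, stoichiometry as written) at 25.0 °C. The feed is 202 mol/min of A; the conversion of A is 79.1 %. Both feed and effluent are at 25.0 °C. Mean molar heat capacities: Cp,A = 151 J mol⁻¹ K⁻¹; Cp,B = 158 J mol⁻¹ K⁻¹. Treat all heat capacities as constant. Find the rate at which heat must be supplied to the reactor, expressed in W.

Extent of reaction ξ = 0.791 × 202 = 159.78 mol/min
Reaction term: ξ·ΔH°_rxn = 159.78 × 13.5 = 2157.1 kJ/min
Q = ΔH = 2157.1 kJ/min = 35.951 kW
Heat supplied = 35951 W

Q_in = 36000 W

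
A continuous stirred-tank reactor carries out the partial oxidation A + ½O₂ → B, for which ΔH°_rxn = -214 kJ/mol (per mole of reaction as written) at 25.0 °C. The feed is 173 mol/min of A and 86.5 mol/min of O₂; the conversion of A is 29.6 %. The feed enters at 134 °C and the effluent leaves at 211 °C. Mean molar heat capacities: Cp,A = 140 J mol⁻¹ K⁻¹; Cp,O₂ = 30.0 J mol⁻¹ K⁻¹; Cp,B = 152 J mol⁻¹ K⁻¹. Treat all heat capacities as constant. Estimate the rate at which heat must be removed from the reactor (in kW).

Extent of reaction ξ = 0.296 × 173 = 51.208 mol/min
Reaction term: ξ·ΔH°_rxn = 51.208 × -214 = -10959 kJ/min
Sensible, feed 134→25 °C: -2922.8 kJ/min
Outlet flows (mol/min): A 121.79, O₂ 60.896, B 51.208
Sensible, products 25→211 °C: 4959 kJ/min
Q = ΔH = -8922.3 kJ/min = -148.71 kW
Heat removed = 148.71 kW

Q_out = 149 kW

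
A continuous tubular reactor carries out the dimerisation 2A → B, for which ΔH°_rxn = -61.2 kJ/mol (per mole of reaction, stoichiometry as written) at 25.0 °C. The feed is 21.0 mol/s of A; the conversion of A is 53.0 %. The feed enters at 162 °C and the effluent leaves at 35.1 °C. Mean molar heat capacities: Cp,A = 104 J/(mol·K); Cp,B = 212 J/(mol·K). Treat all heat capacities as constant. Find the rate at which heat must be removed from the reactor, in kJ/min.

Extent of reaction ξ = 0.530 × 21.0 / 2 = 5.565 mol/s
Reaction term: ξ·ΔH°_rxn = 5.565 × -61.2 = -340.58 kJ/s
Sensible, feed 162→25 °C: -299.21 kJ/s
Outlet flows (mol/s): A 9.87, B 5.565
Sensible, products 25→35.1 °C: 22.283 kJ/s
Q = ΔH = -617.5 kJ/s = -617.5 kW
Heat removed = 37050 kJ/min

Q_out = 37100 kJ/min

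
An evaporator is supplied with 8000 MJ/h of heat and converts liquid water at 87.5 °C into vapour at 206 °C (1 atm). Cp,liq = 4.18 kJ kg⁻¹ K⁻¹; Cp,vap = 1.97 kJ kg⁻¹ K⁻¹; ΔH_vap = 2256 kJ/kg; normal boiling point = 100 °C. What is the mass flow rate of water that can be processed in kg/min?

ṁ = 53.0 kg/min

Δh = 4.18×(100−87.5) + 2256 + 1.97×(206−100) = 2517.1 kJ/kg
Q = 8000 MJ/h = 2222.2 kJ/s = 133330 kJ/min
ṁ = Q/Δh = 133330 / 2517.1 = 52.972 kg/min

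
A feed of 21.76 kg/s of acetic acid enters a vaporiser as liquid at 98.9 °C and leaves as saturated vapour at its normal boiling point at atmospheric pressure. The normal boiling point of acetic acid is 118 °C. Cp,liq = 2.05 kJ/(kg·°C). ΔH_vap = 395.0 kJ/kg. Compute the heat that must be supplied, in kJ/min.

liquid 98.9→118 °C: 39.155 kJ/kg
vaporisation at 118 °C: 395 kJ/kg
Δh = 39.155 + 395 = 434.15 kJ/kg
Q = ṁ·Δh = 21.76 kg/s × 434.15 kJ/kg = 9447.2 kJ/s
|Q| = 9447.2 kW = 566830 kJ/min

Q = 567000 kJ/min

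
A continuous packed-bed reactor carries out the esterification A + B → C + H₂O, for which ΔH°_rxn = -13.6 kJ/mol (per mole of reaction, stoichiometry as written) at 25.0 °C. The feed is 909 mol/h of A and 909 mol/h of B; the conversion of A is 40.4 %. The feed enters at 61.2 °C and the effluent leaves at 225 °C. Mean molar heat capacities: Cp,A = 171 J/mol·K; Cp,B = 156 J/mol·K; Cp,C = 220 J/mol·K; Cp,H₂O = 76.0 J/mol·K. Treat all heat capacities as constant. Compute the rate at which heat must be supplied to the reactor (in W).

Q_in = 11500 W

Extent of reaction ξ = 0.404 × 909 = 367.24 mol/h
Reaction term: ξ·ΔH°_rxn = 367.24 × -13.6 = -4994.4 kJ/h
Sensible, feed 61.2→25 °C: -10760 kJ/h
Outlet flows (mol/h): A 541.76, B 541.76, C 367.24, H₂O 367.24
Sensible, products 25→225 °C: 57172 kJ/h
Q = ΔH = 41417 kJ/h = 11.505 kW
Heat supplied = 11505 W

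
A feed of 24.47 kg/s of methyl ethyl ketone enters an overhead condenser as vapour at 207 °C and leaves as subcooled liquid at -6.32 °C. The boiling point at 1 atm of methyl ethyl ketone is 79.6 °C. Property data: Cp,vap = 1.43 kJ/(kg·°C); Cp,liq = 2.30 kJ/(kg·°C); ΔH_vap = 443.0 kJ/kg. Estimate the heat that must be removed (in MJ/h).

vapour 207→79.6 °C: -182.18 kJ/kg
condensation at 79.6 °C: -443 kJ/kg
liquid 79.6→-6.32 °C: -197.62 kJ/kg
Δh = -182.18 + -443 + -197.62 = -822.8 kJ/kg
Q = ṁ·Δh = 24.47 kg/s × -822.8 kJ/kg = -20134 kJ/s
|Q| = 20134 kW = 72482 MJ/h

Q_c = 72500 MJ/h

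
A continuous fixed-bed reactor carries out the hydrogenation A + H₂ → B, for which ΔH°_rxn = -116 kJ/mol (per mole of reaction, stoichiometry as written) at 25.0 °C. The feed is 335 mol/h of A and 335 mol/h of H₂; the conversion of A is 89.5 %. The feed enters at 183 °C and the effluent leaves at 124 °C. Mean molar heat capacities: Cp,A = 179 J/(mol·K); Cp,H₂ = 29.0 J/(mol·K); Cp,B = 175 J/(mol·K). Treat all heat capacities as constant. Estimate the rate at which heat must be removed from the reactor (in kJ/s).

Q_out = 11.1 kJ/s

Extent of reaction ξ = 0.895 × 335 = 299.82 mol/h
Reaction term: ξ·ΔH°_rxn = 299.82 × -116 = -34780 kJ/h
Sensible, feed 183→25 °C: -11009 kJ/h
Outlet flows (mol/h): A 35.175, H₂ 35.175, B 299.82
Sensible, products 25→124 °C: 5918.8 kJ/h
Q = ΔH = -39870 kJ/h = -11.075 kW
Heat removed = 11.075 kJ/s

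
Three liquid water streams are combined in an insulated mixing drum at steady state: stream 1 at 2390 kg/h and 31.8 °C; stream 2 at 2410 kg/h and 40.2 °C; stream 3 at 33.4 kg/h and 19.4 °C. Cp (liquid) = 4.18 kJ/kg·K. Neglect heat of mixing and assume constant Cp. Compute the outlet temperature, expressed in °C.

Adiabatic, steady state ⇒ Σ ṁᵢCp,ᵢ(T_out − Tᵢ) = 0
Σ ṁᵢCp,ᵢTᵢ = 2390×4.18×31.8 + 2410×4.18×40.2 + 33.4×4.18×19.4 = 725360
Σ ṁᵢCp,ᵢ = 2390×4.18 + 2410×4.18 + 33.4×4.18 = 20204
T_out = 725360 / 20204 = 35.903 °C

T_out = 35.9 °C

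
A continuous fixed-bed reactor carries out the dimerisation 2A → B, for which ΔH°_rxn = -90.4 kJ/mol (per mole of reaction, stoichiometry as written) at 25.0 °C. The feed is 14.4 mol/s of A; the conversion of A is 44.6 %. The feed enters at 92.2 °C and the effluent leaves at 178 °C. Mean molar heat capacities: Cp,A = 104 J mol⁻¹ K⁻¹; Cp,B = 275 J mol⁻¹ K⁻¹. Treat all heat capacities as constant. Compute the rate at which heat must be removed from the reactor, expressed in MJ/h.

Q_out = 464 MJ/h

Extent of reaction ξ = 0.446 × 14.4 / 2 = 3.2112 mol/s
Reaction term: ξ·ΔH°_rxn = 3.2112 × -90.4 = -290.29 kJ/s
Sensible, feed 92.2→25 °C: -100.64 kJ/s
Outlet flows (mol/s): A 7.9776, B 3.2112
Sensible, products 25→178 °C: 262.05 kJ/s
Q = ΔH = -128.88 kJ/s = -128.88 kW
Heat removed = 463.97 MJ/h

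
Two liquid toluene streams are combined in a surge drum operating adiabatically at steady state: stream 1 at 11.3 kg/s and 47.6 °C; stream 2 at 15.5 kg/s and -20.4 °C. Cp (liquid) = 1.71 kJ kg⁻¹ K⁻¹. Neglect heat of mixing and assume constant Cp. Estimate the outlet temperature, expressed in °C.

Energy balance with Q = 0: Σ ṁᵢCp,ᵢ(T_out − Tᵢ) = 0
T_out = Σ ṁᵢCp,ᵢTᵢ / Σ ṁᵢCp,ᵢ
      = 379.07 / 45.828 = 8.2716 °C

T_out = 8.27 °C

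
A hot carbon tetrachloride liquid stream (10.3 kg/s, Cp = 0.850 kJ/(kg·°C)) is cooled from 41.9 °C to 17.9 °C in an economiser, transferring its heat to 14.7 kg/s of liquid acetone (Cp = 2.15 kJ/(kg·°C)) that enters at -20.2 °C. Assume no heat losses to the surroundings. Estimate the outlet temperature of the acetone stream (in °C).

Heat released by hot stream: Q = 10.3 × 0.850 × (41.9 − 17.9) = 210.12 kJ/s
Energy balance on cold side (adiabatic exchanger): Q = ṁ_c·Cp_c·(T_c,out − T_c,in)
T_c,out = -20.2 + 210.12/(14.7 × 2.15) = -13.552 °C

T_c,out = -13.6 °C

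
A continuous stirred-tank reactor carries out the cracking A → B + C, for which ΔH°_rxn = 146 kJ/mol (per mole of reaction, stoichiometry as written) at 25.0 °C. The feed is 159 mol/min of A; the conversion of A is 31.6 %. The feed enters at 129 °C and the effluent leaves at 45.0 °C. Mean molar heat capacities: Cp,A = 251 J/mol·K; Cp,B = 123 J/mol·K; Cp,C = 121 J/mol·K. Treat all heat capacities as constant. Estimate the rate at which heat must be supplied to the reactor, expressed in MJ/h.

Extent of reaction ξ = 0.316 × 159 = 50.244 mol/min
Reaction term: ξ·ΔH°_rxn = 50.244 × 146 = 7335.6 kJ/min
Sensible, feed 129→25 °C: -4150.5 kJ/min
Outlet flows (mol/min): A 108.76, B 50.244, C 50.244
Sensible, products 25→45.0 °C: 791.15 kJ/min
Q = ΔH = 3976.2 kJ/min = 66.271 kW
Heat supplied = 238.57 MJ/h

Q_in = 239 MJ/h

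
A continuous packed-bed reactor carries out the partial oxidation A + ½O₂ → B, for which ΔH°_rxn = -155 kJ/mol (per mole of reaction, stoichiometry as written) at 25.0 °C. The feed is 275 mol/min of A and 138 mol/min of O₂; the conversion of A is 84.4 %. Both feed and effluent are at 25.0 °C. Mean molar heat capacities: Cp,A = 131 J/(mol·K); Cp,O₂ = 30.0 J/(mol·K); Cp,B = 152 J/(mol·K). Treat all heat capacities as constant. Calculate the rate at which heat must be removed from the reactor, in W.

Extent of reaction ξ = 0.844 × 275 = 232.1 mol/min
Reaction term: ξ·ΔH°_rxn = 232.1 × -155 = -35976 kJ/min
Q = ΔH = -35976 kJ/min = -599.59 kW
Heat removed = 599590 W

Q_out = 600000 W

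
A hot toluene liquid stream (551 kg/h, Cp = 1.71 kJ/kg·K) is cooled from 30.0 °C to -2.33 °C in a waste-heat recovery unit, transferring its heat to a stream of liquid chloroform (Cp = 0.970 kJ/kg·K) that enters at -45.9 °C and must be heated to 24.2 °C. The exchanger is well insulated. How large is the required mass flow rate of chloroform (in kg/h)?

Heat released by hot stream: Q = 551 × 1.71 × (30.0 − -2.33) = 30462 kJ/h
Energy balance on cold side (adiabatic exchanger): Q = ṁ_c·Cp_c·(T_c,out − T_c,in)
ṁ_c = 30462 / [0.970 × (24.2 − -45.9)] = 447.99 kg/h

ṁ_c = 448 kg/h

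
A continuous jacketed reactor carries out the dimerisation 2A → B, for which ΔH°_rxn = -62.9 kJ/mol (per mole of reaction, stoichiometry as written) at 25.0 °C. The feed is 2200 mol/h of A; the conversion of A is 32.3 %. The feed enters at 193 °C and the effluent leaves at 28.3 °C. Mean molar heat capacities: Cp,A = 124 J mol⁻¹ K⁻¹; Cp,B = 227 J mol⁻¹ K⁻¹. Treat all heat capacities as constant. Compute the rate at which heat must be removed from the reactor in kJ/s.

Q_out = 18.7 kJ/s

Extent of reaction ξ = 0.323 × 2200 / 2 = 355.3 mol/h
Reaction term: ξ·ΔH°_rxn = 355.3 × -62.9 = -22348 kJ/h
Sensible, feed 193→25 °C: -45830 kJ/h
Outlet flows (mol/h): A 1489.4, B 355.3
Sensible, products 25→28.3 °C: 875.62 kJ/h
Q = ΔH = -67303 kJ/h = -18.695 kW
Heat removed = 18.695 kJ/s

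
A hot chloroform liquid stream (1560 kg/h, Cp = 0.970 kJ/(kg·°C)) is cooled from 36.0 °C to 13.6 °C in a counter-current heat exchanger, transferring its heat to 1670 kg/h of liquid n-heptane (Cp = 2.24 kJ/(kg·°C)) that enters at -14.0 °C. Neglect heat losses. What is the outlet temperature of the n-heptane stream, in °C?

Heat released by hot stream: Q = 1560 × 0.970 × (36.0 − 13.6) = 33896 kJ/h
Energy balance on cold side (adiabatic exchanger): Q = ṁ_c·Cp_c·(T_c,out − T_c,in)
T_c,out = -14.0 + 33896/(1670 × 2.24) = -4.9389 °C

T_c,out = -4.94 °C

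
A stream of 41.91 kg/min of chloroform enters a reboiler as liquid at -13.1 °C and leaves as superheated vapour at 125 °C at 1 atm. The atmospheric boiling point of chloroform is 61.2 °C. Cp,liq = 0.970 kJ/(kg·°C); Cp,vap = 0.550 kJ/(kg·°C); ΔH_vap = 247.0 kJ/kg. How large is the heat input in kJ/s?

Q = 247 kJ/s

liquid -13.1→61.2 °C: 72.071 kJ/kg
vaporisation at 61.2 °C: 247 kJ/kg
vapour 61.2→125 °C: 35.09 kJ/kg
Δh = 72.071 + 247 + 35.09 = 354.16 kJ/kg
Q = ṁ·Δh = 41.91 kg/min × 354.16 kJ/kg = 14843 kJ/min
|Q| = 247.38 kW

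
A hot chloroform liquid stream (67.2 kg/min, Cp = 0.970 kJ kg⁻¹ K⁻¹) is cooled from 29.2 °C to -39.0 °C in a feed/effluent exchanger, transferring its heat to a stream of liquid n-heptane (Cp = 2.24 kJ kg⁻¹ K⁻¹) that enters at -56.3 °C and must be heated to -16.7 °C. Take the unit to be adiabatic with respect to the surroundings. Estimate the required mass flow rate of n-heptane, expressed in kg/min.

Heat released by hot stream: Q = 67.2 × 0.970 × (29.2 − -39.0) = 4445.5 kJ/min
Energy balance on cold side (adiabatic exchanger): Q = ṁ_c·Cp_c·(T_c,out − T_c,in)
ṁ_c = 4445.5 / [2.24 × (-16.7 − -56.3)] = 50.117 kg/min

ṁ_c = 50.1 kg/min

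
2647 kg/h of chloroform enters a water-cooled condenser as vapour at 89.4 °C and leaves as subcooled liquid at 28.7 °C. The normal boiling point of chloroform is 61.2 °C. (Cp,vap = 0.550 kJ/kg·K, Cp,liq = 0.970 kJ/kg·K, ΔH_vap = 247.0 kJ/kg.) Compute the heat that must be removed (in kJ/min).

Q_c = 13000 kJ/min

vapour 89.4→61.2 °C: -15.51 kJ/kg
condensation at 61.2 °C: -247 kJ/kg
liquid 61.2→28.7 °C: -31.525 kJ/kg
Δh = -15.51 + -247 + -31.525 = -294.04 kJ/kg
Q = ṁ·Δh = 2647 kg/h × -294.04 kJ/kg = -778310 kJ/h
|Q| = 216.2 kW = 12972 kJ/min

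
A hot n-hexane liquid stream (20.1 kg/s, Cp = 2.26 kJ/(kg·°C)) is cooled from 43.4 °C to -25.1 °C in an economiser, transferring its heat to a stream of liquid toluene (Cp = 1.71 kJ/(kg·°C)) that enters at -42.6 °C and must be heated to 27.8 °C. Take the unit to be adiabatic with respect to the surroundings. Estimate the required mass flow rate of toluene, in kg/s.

ṁ_c = 25.8 kg/s

Heat released by hot stream: Q = 20.1 × 2.26 × (43.4 − -25.1) = 3111.7 kJ/s
Energy balance on cold side (adiabatic exchanger): Q = ṁ_c·Cp_c·(T_c,out − T_c,in)
ṁ_c = 3111.7 / [1.71 × (27.8 − -42.6)] = 25.848 kg/s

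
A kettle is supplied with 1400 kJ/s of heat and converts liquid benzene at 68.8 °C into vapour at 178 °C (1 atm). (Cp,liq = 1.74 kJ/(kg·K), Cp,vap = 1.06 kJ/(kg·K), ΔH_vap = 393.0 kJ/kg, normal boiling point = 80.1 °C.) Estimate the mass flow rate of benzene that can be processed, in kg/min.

Δh = 1.74×(80.1−68.8) + 393.0 + 1.06×(178−80.1) = 516.44 kJ/kg
Q = 1400 kJ/s = 1400 kJ/s = 84000 kJ/min
ṁ = Q/Δh = 84000 / 516.44 = 162.65 kg/min

ṁ = 163 kg/min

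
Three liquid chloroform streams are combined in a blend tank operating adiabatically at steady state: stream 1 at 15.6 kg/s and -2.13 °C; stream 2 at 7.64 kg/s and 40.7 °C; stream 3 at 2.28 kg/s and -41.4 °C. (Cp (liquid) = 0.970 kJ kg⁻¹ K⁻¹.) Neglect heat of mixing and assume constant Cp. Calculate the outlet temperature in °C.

T_out = 7.18 °C

Energy balance with Q = 0: Σ ṁᵢCp,ᵢ(T_out − Tᵢ) = 0
Σ ṁᵢCp,ᵢTᵢ = 15.6×0.970×-2.13 + 7.64×0.970×40.7 + 2.28×0.970×-41.4 = 177.83
Σ ṁᵢCp,ᵢ = 15.6×0.970 + 7.64×0.970 + 2.28×0.970 = 24.754
T_out = 177.83 / 24.754 = 7.1837 °C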